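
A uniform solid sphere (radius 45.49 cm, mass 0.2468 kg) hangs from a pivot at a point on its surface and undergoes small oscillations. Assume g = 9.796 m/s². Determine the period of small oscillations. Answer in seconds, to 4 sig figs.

I_cm = (2/5)mr² = 0.020429 kg·m². The pivot is at distance d = 0.4549 m from the centre of mass.
By the parallel-axis theorem, I = I_cm + md² = 0.020429 + 0.051071 = 0.071500 kg·m².
T = 2π√(I/(mgd)) = 2π√(0.071500/(0.2468 × 9.796 × 0.4549)) = 1.602 s.

1.602 s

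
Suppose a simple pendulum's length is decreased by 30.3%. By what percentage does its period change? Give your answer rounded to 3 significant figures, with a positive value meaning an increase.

T ∝ √L, so T'/T = √(0.6970) = 0.8349.
Percentage change in T = (0.8349 − 1) × 100% = -16.5%.

-16.5%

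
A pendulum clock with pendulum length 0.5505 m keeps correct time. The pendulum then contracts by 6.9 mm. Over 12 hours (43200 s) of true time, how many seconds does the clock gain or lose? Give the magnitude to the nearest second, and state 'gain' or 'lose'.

gain 273 s

T ∝ √L, so T'/T = √(0.54360/0.5505) = 0.993713.
In 43200 s of true time the clock registers 43200/0.993713 = 43473.3 s, so it gains 273 s.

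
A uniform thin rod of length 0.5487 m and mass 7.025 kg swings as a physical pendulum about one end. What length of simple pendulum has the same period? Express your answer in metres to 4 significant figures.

The equivalent simple-pendulum length is L_eq = I/(md), where I is about the pivot and d = 0.27435 m.
I_cm = (1/12)mL² = 0.17625 kg·m², so I = I_cm + md² = 0.17625 + 0.52876 = 0.70501 kg·m².
L_eq = 0.70501/(7.025 × 0.27435) = 0.3658 m.

0.3658 m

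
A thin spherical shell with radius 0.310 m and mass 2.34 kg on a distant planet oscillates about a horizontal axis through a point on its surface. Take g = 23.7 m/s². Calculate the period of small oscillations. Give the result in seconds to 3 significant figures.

0.928 s

I_cm = (2/3)mr² = 0.1499 kg·m². The pivot is at distance d = 0.310 m from the centre of mass.
By the parallel-axis theorem, I = I_cm + md² = 0.1499 + 0.2249 = 0.3748 kg·m².
T = 2π√(I/(mgd)) = 2π√(0.3748/(2.34 × 23.7 × 0.310)) = 0.928 s.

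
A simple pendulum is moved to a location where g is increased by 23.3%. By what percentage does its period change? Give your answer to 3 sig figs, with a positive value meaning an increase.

T ∝ 1/√g, so T'/T = 1/√(1.233) = 0.9006.
Percentage change in T = (0.9006 − 1) × 100% = -9.94%.

-9.94%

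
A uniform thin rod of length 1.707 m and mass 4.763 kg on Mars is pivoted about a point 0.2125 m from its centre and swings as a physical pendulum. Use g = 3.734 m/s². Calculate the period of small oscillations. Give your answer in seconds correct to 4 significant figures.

For a physical pendulum T = 2π√(I/(mgd)), with d = 0.21250 m from pivot to centre of mass.
I_cm = mL²/12 = 4.763 × 1.707²/12 = 1.1566 kg·m²; I = I_cm + md² = 1.1566 + 4.763 × 0.21250² = 1.3716 kg·m².
T = 2π√(1.3716/(4.763 × 3.734 × 0.21250)) = 3.785 s.

3.785 s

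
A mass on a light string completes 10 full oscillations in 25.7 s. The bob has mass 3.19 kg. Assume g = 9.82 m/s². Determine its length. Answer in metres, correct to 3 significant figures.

1.64 m

T = 25.7/10 = 2.570 s.
From T = 2π√(L/g), L = gT²/(4π²) = 9.82 × 2.570²/(4π²) = 1.64 m.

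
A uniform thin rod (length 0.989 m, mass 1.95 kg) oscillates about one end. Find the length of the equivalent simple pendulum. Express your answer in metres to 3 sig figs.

0.659 m

The equivalent simple-pendulum length is L_eq = I/(md), where I is about the pivot and d = 0.4945 m.
I_cm = (1/12)mL² = 0.1589 kg·m², so I = I_cm + md² = 0.1589 + 0.4768 = 0.6358 kg·m².
L_eq = 0.6358/(1.95 × 0.4945) = 0.659 m.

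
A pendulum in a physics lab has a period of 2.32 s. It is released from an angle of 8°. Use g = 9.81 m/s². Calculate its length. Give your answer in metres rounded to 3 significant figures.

1.34 m

From T = 2π√(L/g), L = gT²/(4π²) = 9.81 × 2.320²/(4π²) = 1.34 m.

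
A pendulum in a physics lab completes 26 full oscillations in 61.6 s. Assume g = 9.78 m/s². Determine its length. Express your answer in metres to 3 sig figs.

1.39 m

T = 61.6/26 = 2.369 s.
From T = 2π√(L/g), L = gT²/(4π²) = 9.78 × 2.369²/(4π²) = 1.39 m.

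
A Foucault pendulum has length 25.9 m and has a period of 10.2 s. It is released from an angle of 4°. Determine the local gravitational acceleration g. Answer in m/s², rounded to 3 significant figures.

9.83 m/s²

From T = 2π√(L/g), g = 4π²L/T² = 4π² × 25.9/10.20² = 9.83 m/s².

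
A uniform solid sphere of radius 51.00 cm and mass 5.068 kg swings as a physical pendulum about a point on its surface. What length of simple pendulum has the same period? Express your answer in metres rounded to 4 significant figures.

The equivalent simple-pendulum length is L_eq = I/(md), where I is about the pivot and d = 0.51000 m.
I_cm = (2/5)mR² = 0.52727 kg·m², so I = I_cm + md² = 0.52727 + 1.3182 = 1.8455 kg·m².
L_eq = 1.8455/(5.068 × 0.51000) = 0.7140 m.

0.7140 m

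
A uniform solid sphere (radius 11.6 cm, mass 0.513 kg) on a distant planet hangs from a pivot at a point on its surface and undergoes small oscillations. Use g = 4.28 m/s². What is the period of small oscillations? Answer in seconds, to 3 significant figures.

1.22 s

I_cm = (2/5)mr² = 0.002761 kg·m². The pivot is at distance d = 0.116 m from the centre of mass.
By the parallel-axis theorem, I = I_cm + md² = 0.002761 + 0.006903 = 0.009664 kg·m².
T = 2π√(I/(mgd)) = 2π√(0.009664/(0.513 × 4.28 × 0.116)) = 1.22 s.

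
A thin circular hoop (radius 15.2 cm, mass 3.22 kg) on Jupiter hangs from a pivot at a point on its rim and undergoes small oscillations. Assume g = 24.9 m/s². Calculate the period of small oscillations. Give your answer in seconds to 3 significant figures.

I_cm = mr² = 0.07439 kg·m². The pivot is at distance d = 0.152 m from the centre of mass.
By the parallel-axis theorem, I = I_cm + md² = 0.07439 + 0.07439 = 0.1488 kg·m².
T = 2π√(I/(mgd)) = 2π√(0.1488/(3.22 × 24.9 × 0.152)) = 0.694 s.

0.694 s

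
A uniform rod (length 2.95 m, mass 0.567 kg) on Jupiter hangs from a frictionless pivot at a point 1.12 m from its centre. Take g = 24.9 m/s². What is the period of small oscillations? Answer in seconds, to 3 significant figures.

For a physical pendulum T = 2π√(I/(mgd)), with d = 1.120 m from pivot to centre of mass.
I_cm = mL²/12 = 0.567 × 2.95²/12 = 0.4112 kg·m²; I = I_cm + md² = 0.4112 + 0.567 × 1.120² = 1.122 kg·m².
T = 2π√(1.122/(0.567 × 24.9 × 1.120)) = 1.67 s.

1.67 s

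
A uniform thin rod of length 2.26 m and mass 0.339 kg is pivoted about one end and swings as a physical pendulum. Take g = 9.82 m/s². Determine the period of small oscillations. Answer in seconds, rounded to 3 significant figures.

For a physical pendulum T = 2π√(I/(mgd)), with d = 1.130 m from pivot to centre of mass.
I_cm = mL²/12 = 0.339 × 2.26²/12 = 0.1443 kg·m²; I = I_cm + md² = 0.1443 + 0.339 × 1.130² = 0.5772 kg·m².
T = 2π√(0.5772/(0.339 × 9.82 × 1.130)) = 2.46 s.

2.46 s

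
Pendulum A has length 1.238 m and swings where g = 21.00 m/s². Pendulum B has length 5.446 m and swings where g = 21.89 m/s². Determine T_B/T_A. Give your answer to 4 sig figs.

2.054

T = 2π√(L/g), so T_B/T_A = √((L_B/g_B)/(L_A/g_A)) = √((5.446/21.89)/(1.238/21.00)) = 2.054.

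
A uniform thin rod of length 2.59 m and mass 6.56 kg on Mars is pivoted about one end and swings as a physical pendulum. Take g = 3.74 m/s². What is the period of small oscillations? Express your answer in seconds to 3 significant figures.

For a physical pendulum T = 2π√(I/(mgd)), with d = 1.295 m from pivot to centre of mass.
I_cm = mL²/12 = 6.56 × 2.59²/12 = 3.667 kg·m²; I = I_cm + md² = 3.667 + 6.56 × 1.295² = 14.67 kg·m².
T = 2π√(14.67/(6.56 × 3.74 × 1.295)) = 4.27 s.

4.27 s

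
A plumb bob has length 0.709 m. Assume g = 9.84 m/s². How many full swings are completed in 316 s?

T = 2π√(L/g) = 2π√(0.709/9.84) = 1.687 s.
Number of complete oscillations = ⌊316/1.687⌋ = ⌊187.4⌋ = 187.

187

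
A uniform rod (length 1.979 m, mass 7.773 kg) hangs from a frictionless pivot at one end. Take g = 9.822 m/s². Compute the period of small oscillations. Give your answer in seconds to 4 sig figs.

For a physical pendulum T = 2π√(I/(mgd)), with d = 0.98950 m from pivot to centre of mass.
I_cm = mL²/12 = 7.773 × 1.979²/12 = 2.5369 kg·m²; I = I_cm + md² = 2.5369 + 7.773 × 0.98950² = 10.147 kg·m².
T = 2π√(10.147/(7.773 × 9.822 × 0.98950)) = 2.303 s.

2.303 s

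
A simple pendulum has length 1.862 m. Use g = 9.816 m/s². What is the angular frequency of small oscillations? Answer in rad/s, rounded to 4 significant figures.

2.296 rad/s

ω = √(g/L) = √(9.816/1.862) = 2.296 rad/s.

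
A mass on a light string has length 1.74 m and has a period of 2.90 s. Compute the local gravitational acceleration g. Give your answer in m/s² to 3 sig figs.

8.17 m/s²

From T = 2π√(L/g), g = 4π²L/T² = 4π² × 1.74/2.900² = 8.17 m/s².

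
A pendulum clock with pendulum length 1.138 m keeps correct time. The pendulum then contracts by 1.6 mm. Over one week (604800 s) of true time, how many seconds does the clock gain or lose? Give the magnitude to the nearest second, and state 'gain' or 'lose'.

gain 426 s

T ∝ √L, so T'/T = √(1.13640/1.138) = 0.999297.
In 604800 s of true time the clock registers 604800/0.999297 = 605225.6 s, so it gains 426 s.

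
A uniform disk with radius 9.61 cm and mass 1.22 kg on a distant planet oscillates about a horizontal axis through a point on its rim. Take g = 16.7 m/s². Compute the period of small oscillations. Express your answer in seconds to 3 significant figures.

0.584 s

I_cm = ½mr² = 0.005633 kg·m². The pivot is at distance d = 0.0961 m from the centre of mass.
By the parallel-axis theorem, I = I_cm + md² = 0.005633 + 0.01127 = 0.01690 kg·m².
T = 2π√(I/(mgd)) = 2π√(0.01690/(1.22 × 16.7 × 0.0961)) = 0.584 s.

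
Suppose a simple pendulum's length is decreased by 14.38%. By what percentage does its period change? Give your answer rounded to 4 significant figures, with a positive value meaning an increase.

T ∝ √L, so T'/T = √(0.85620) = 0.92531.
Percentage change in T = (0.92531 − 1) × 100% = -7.469%.

-7.469%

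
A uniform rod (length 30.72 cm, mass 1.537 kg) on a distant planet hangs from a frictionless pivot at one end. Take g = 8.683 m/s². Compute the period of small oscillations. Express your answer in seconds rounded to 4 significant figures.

For a physical pendulum T = 2π√(I/(mgd)), with d = 0.15360 m from pivot to centre of mass.
I_cm = mL²/12 = 1.537 × 0.3072²/12 = 0.012087 kg·m²; I = I_cm + md² = 0.012087 + 1.537 × 0.15360² = 0.048350 kg·m².
T = 2π√(0.048350/(1.537 × 8.683 × 0.15360)) = 0.9650 s.

0.9650 s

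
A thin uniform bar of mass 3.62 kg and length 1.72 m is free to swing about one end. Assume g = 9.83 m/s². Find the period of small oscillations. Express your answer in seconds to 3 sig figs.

2.15 s

For a physical pendulum T = 2π√(I/(mgd)), with d = 0.8600 m from pivot to centre of mass.
I_cm = mL²/12 = 3.62 × 1.72²/12 = 0.8925 kg·m²; I = I_cm + md² = 0.8925 + 3.62 × 0.8600² = 3.570 kg·m².
T = 2π√(3.570/(3.62 × 9.83 × 0.8600)) = 2.15 s.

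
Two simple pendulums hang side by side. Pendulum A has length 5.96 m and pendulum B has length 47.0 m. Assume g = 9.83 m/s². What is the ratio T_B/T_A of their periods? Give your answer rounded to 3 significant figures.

2.81

T ∝ √L, so T_B/T_A = √(L_B/L_A) = √(47.0/5.96) = 2.81.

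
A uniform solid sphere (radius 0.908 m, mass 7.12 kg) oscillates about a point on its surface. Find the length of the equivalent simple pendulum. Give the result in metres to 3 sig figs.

1.27 m

The equivalent simple-pendulum length is L_eq = I/(md), where I is about the pivot and d = 0.9080 m.
I_cm = (2/5)mR² = 2.348 kg·m², so I = I_cm + md² = 2.348 + 5.870 = 8.218 kg·m².
L_eq = 8.218/(7.12 × 0.9080) = 1.27 m.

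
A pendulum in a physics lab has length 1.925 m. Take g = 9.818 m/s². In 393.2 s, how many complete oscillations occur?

T = 2π√(L/g) = 2π√(1.925/9.818) = 2.7822 s.
Number of complete oscillations = ⌊393.2/2.7822⌋ = ⌊141.33⌋ = 141.

141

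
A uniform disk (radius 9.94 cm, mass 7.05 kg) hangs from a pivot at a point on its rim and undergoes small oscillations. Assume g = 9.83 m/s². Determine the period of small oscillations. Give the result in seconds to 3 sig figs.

I_cm = ½mr² = 0.03483 kg·m². The pivot is at distance d = 0.0994 m from the centre of mass.
By the parallel-axis theorem, I = I_cm + md² = 0.03483 + 0.06966 = 0.1045 kg·m².
T = 2π√(I/(mgd)) = 2π√(0.1045/(7.05 × 9.83 × 0.0994)) = 0.774 s.

0.774 s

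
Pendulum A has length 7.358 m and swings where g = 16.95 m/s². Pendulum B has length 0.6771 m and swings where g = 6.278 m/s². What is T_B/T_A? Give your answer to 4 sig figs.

T = 2π√(L/g), so T_B/T_A = √((L_B/g_B)/(L_A/g_A)) = √((0.6771/6.278)/(7.358/16.95)) = 0.4984.

0.4984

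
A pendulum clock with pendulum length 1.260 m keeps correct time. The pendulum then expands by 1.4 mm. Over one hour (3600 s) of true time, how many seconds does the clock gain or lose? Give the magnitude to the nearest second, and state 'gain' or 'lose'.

lose 2 s

T ∝ √L, so T'/T = √(1.26140/1.260) = 1.00056.
In 3600 s of true time the clock registers 3600/1.00056 = 3598.0 s, so it loses 2 s.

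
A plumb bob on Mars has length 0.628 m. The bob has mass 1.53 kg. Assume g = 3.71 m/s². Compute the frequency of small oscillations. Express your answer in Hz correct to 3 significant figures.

0.387 Hz

T = 2π√(L/g) = 2π√(0.628/3.71) = 2.585 s, so f = 1/T = 0.387 Hz.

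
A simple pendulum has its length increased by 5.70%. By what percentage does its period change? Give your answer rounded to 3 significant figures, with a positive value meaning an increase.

2.81%

T ∝ √L, so T'/T = √(1.057) = 1.028.
Percentage change in T = (1.028 − 1) × 100% = 2.81%.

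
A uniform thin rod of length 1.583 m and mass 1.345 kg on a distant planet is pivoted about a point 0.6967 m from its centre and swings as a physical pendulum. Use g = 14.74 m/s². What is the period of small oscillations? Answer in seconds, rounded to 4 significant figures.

For a physical pendulum T = 2π√(I/(mgd)), with d = 0.69670 m from pivot to centre of mass.
I_cm = mL²/12 = 1.345 × 1.583²/12 = 0.28087 kg·m²; I = I_cm + md² = 0.28087 + 1.345 × 0.69670² = 0.93372 kg·m².
T = 2π√(0.93372/(1.345 × 14.74 × 0.69670)) = 1.634 s.

1.634 s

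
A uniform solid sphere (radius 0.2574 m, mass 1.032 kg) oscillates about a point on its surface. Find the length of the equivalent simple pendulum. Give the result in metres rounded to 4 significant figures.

0.3604 m

The equivalent simple-pendulum length is L_eq = I/(md), where I is about the pivot and d = 0.25740 m.
I_cm = (2/5)mR² = 0.027350 kg·m², so I = I_cm + md² = 0.027350 + 0.068375 = 0.095725 kg·m².
L_eq = 0.095725/(1.032 × 0.25740) = 0.3604 m.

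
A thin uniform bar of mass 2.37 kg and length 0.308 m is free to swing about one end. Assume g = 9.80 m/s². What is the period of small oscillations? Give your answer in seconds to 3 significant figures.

For a physical pendulum T = 2π√(I/(mgd)), with d = 0.1540 m from pivot to centre of mass.
I_cm = mL²/12 = 2.37 × 0.308²/12 = 0.01874 kg·m²; I = I_cm + md² = 0.01874 + 2.37 × 0.1540² = 0.07494 kg·m².
T = 2π√(0.07494/(2.37 × 9.80 × 0.1540)) = 0.909 s.

0.909 s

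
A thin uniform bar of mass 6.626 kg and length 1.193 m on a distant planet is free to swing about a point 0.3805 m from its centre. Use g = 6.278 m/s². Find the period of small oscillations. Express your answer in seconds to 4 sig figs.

2.086 s

For a physical pendulum T = 2π√(I/(mgd)), with d = 0.38050 m from pivot to centre of mass.
I_cm = mL²/12 = 6.626 × 1.193²/12 = 0.78587 kg·m²; I = I_cm + md² = 0.78587 + 6.626 × 0.38050² = 1.7452 kg·m².
T = 2π√(1.7452/(6.626 × 6.278 × 0.38050)) = 2.086 s.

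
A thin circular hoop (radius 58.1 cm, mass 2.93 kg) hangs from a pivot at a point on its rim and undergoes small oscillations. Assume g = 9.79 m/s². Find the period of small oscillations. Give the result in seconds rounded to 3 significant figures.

2.16 s

I_cm = mr² = 0.9891 kg·m². The pivot is at distance d = 0.581 m from the centre of mass.
By the parallel-axis theorem, I = I_cm + md² = 0.9891 + 0.9891 = 1.978 kg·m².
T = 2π√(I/(mgd)) = 2π√(1.978/(2.93 × 9.79 × 0.581)) = 2.16 s.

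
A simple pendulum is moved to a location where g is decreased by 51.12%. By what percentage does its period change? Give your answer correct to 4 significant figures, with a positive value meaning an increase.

T ∝ 1/√g, so T'/T = 1/√(0.48880) = 1.4303.
Percentage change in T = (1.4303 − 1) × 100% = 43.03%.

43.03%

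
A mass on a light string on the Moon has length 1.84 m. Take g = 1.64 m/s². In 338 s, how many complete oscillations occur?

50

T = 2π√(L/g) = 2π√(1.84/1.64) = 6.655 s.
Number of complete oscillations = ⌊338/6.655⌋ = ⌊50.79⌋ = 50.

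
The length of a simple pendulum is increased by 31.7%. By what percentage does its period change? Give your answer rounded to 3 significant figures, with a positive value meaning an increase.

14.8%

T ∝ √L, so T'/T = √(1.317) = 1.148.
Percentage change in T = (1.148 − 1) × 100% = 14.8%.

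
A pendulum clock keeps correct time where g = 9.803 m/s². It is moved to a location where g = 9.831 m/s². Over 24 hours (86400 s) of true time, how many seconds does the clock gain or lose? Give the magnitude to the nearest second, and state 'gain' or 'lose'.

gain 123 s

The clock's period scales as T ∝ 1/√g, so T'/T = √(9.803/9.831) = 0.998575.
In 86400 s of true time the clock registers 86400/0.998575 = 86523.3 s, so it gains 123 s.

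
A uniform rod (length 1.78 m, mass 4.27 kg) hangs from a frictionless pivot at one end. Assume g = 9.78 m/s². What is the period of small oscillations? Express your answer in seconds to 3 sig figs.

2.19 s

For a physical pendulum T = 2π√(I/(mgd)), with d = 0.8900 m from pivot to centre of mass.
I_cm = mL²/12 = 4.27 × 1.78²/12 = 1.127 kg·m²; I = I_cm + md² = 1.127 + 4.27 × 0.8900² = 4.510 kg·m².
T = 2π√(4.510/(4.27 × 9.78 × 0.8900)) = 2.19 s.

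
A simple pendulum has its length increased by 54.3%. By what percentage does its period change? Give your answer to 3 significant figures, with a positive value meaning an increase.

T ∝ √L, so T'/T = √(1.543) = 1.242.
Percentage change in T = (1.242 − 1) × 100% = 24.2%.

24.2%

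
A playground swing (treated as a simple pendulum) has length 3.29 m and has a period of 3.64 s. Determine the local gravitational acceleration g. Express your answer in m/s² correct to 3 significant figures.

From T = 2π√(L/g), g = 4π²L/T² = 4π² × 3.29/3.640² = 9.80 m/s².

9.80 m/s²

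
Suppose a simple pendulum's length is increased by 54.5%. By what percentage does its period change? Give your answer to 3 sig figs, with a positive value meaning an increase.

T ∝ √L, so T'/T = √(1.545) = 1.243.
Percentage change in T = (1.243 − 1) × 100% = 24.3%.

24.3%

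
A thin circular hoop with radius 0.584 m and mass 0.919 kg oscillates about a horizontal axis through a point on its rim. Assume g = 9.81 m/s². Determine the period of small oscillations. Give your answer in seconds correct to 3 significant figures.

2.17 s

I_cm = mr² = 0.3134 kg·m². The pivot is at distance d = 0.584 m from the centre of mass.
By the parallel-axis theorem, I = I_cm + md² = 0.3134 + 0.3134 = 0.6269 kg·m².
T = 2π√(I/(mgd)) = 2π√(0.6269/(0.919 × 9.81 × 0.584)) = 2.17 s.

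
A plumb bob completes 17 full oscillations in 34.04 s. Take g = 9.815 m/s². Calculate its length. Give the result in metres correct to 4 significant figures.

T = 34.04/17 = 2.0024 s.
From T = 2π√(L/g), L = gT²/(4π²) = 9.815 × 2.0024²/(4π²) = 0.9968 m.

0.9968 m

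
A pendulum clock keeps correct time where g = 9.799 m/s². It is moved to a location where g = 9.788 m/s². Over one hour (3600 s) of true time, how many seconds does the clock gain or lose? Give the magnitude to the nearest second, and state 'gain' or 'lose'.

lose 2 s

The clock's period scales as T ∝ 1/√g, so T'/T = √(9.799/9.788) = 1.00056.
In 3600 s of true time the clock registers 3600/1.00056 = 3598.0 s, so it loses 2 s.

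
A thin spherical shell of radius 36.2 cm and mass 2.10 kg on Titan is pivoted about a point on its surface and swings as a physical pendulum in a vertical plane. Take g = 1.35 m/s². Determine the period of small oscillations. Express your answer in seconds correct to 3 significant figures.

I_cm = (2/3)mr² = 0.1835 kg·m². The pivot is at distance d = 0.362 m from the centre of mass.
By the parallel-axis theorem, I = I_cm + md² = 0.1835 + 0.2752 = 0.4587 kg·m².
T = 2π√(I/(mgd)) = 2π√(0.4587/(2.10 × 1.35 × 0.362)) = 4.20 s.

4.20 s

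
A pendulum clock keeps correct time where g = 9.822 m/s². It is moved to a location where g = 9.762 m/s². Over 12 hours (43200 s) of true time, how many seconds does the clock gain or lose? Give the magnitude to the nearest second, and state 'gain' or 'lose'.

lose 132 s

The clock's period scales as T ∝ 1/√g, so T'/T = √(9.822/9.762) = 1.00307.
In 43200 s of true time the clock registers 43200/1.00307 = 43067.8 s, so it loses 132 s.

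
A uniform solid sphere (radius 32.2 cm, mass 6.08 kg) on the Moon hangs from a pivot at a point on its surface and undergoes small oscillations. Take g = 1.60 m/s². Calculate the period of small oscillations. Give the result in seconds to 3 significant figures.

3.34 s

I_cm = (2/5)mr² = 0.2522 kg·m². The pivot is at distance d = 0.322 m from the centre of mass.
By the parallel-axis theorem, I = I_cm + md² = 0.2522 + 0.6304 = 0.8826 kg·m².
T = 2π√(I/(mgd)) = 2π√(0.8826/(6.08 × 1.60 × 0.322)) = 3.34 s.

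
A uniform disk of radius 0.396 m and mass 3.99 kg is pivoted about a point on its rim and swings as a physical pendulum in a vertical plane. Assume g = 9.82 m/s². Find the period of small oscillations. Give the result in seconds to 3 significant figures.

I_cm = ½mr² = 0.3128 kg·m². The pivot is at distance d = 0.396 m from the centre of mass.
By the parallel-axis theorem, I = I_cm + md² = 0.3128 + 0.6257 = 0.9385 kg·m².
T = 2π√(I/(mgd)) = 2π√(0.9385/(3.99 × 9.82 × 0.396)) = 1.55 s.

1.55 s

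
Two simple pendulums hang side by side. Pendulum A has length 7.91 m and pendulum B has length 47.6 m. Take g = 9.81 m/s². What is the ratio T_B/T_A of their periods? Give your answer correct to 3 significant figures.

T ∝ √L, so T_B/T_A = √(L_B/L_A) = √(47.6/7.91) = 2.45.

2.45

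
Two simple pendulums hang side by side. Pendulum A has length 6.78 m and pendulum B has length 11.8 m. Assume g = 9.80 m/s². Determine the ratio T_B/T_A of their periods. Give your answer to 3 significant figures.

T ∝ √L, so T_B/T_A = √(L_B/L_A) = √(11.8/6.78) = 1.32.

1.32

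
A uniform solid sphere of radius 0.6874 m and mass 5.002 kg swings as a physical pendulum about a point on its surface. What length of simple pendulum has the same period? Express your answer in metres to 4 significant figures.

The equivalent simple-pendulum length is L_eq = I/(md), where I is about the pivot and d = 0.68740 m.
I_cm = (2/5)mR² = 0.94542 kg·m², so I = I_cm + md² = 0.94542 + 2.3635 = 3.3090 kg·m².
L_eq = 3.3090/(5.002 × 0.68740) = 0.9624 m.

0.9624 m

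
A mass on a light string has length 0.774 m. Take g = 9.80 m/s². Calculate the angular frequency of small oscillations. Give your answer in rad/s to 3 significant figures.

ω = √(g/L) = √(9.80/0.774) = 3.56 rad/s.

3.56 rad/s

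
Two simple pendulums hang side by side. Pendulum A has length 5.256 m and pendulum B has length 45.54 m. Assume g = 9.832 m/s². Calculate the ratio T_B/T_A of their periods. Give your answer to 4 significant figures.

2.944

T ∝ √L, so T_B/T_A = √(L_B/L_A) = √(45.54/5.256) = 2.944.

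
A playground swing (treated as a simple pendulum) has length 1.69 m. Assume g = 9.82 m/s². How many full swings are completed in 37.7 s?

14

T = 2π√(L/g) = 2π√(1.69/9.82) = 2.607 s.
Number of complete oscillations = ⌊37.7/2.607⌋ = ⌊14.46⌋ = 14.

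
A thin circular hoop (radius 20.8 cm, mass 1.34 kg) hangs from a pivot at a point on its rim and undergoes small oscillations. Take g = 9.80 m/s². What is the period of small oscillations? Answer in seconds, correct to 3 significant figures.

1.29 s

I_cm = mr² = 0.05797 kg·m². The pivot is at distance d = 0.208 m from the centre of mass.
By the parallel-axis theorem, I = I_cm + md² = 0.05797 + 0.05797 = 0.1159 kg·m².
T = 2π√(I/(mgd)) = 2π√(0.1159/(1.34 × 9.80 × 0.208)) = 1.29 s.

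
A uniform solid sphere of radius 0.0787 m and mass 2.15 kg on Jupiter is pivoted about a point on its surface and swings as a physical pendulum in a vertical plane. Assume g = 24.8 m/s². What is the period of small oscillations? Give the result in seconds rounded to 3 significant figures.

I_cm = (2/5)mr² = 0.005327 kg·m². The pivot is at distance d = 0.0787 m from the centre of mass.
By the parallel-axis theorem, I = I_cm + md² = 0.005327 + 0.01332 = 0.01864 kg·m².
T = 2π√(I/(mgd)) = 2π√(0.01864/(2.15 × 24.8 × 0.0787)) = 0.419 s.

0.419 s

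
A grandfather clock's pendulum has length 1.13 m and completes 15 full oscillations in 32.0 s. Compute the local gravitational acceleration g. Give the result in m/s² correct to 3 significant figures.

9.80 m/s²

T = 32.0/15 = 2.133 s.
From T = 2π√(L/g), g = 4π²L/T² = 4π² × 1.13/2.133² = 9.80 m/s².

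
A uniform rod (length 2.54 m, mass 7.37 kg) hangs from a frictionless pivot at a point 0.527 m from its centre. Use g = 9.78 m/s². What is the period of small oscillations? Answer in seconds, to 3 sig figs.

2.50 s

For a physical pendulum T = 2π√(I/(mgd)), with d = 0.5270 m from pivot to centre of mass.
I_cm = mL²/12 = 7.37 × 2.54²/12 = 3.962 kg·m²; I = I_cm + md² = 3.962 + 7.37 × 0.5270² = 6.009 kg·m².
T = 2π√(6.009/(7.37 × 9.78 × 0.5270)) = 2.50 s.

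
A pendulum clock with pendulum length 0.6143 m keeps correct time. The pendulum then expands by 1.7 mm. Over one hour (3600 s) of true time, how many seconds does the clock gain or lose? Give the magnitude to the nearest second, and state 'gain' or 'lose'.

lose 5 s

T ∝ √L, so T'/T = √(0.61600/0.6143) = 1.00138.
In 3600 s of true time the clock registers 3600/1.00138 = 3595.0 s, so it loses 5 s.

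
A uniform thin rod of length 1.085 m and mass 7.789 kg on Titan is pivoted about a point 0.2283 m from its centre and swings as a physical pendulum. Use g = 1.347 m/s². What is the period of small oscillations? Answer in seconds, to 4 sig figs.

For a physical pendulum T = 2π√(I/(mgd)), with d = 0.22830 m from pivot to centre of mass.
I_cm = mL²/12 = 7.789 × 1.085²/12 = 0.76412 kg·m²; I = I_cm + md² = 0.76412 + 7.789 × 0.22830² = 1.1701 kg·m².
T = 2π√(1.1701/(7.789 × 1.347 × 0.22830)) = 4.391 s.

4.391 s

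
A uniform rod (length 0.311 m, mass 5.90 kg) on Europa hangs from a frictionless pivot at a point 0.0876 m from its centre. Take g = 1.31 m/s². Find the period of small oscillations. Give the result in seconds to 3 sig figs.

2.33 s

For a physical pendulum T = 2π√(I/(mgd)), with d = 0.08760 m from pivot to centre of mass.
I_cm = mL²/12 = 5.90 × 0.311²/12 = 0.04755 kg·m²; I = I_cm + md² = 0.04755 + 5.90 × 0.08760² = 0.09283 kg·m².
T = 2π√(0.09283/(5.90 × 1.31 × 0.08760)) = 2.33 s.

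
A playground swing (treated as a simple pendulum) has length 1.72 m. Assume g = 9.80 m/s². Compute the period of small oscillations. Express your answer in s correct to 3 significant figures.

T = 2π√(L/g) = 2π√(1.72/9.80) = 2π × 0.4189 = 2.63 s.

2.63 s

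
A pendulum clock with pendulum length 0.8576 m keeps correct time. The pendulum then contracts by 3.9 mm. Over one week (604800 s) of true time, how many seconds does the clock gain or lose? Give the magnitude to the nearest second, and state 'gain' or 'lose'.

gain 1380 s

T ∝ √L, so T'/T = √(0.85370/0.8576) = 0.997724.
In 604800 s of true time the clock registers 604800/0.997724 = 606179.9 s, so it gains 1380 s.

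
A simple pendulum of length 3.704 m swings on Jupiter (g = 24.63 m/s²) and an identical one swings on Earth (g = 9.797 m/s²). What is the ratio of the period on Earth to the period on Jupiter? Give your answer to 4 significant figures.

T ∝ 1/√g, so T₂/T₁ = √(g₁/g₂) = √(24.63/9.797) = 1.586.

1.586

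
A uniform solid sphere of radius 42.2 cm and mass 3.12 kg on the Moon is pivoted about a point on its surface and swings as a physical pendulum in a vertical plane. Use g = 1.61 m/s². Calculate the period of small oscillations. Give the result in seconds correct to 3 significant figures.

3.81 s

I_cm = (2/5)mr² = 0.2222 kg·m². The pivot is at distance d = 0.422 m from the centre of mass.
By the parallel-axis theorem, I = I_cm + md² = 0.2222 + 0.5556 = 0.7779 kg·m².
T = 2π√(I/(mgd)) = 2π√(0.7779/(3.12 × 1.61 × 0.422)) = 3.81 s.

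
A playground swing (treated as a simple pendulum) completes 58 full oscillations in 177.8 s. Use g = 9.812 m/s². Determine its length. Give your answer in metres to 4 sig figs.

2.336 m

T = 177.8/58 = 3.0655 s.
From T = 2π√(L/g), L = gT²/(4π²) = 9.812 × 3.0655²/(4π²) = 2.336 m.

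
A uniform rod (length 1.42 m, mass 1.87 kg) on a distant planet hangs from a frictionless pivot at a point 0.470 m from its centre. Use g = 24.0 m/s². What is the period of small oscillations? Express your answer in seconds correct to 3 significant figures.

1.17 s

For a physical pendulum T = 2π√(I/(mgd)), with d = 0.4700 m from pivot to centre of mass.
I_cm = mL²/12 = 1.87 × 1.42²/12 = 0.3142 kg·m²; I = I_cm + md² = 0.3142 + 1.87 × 0.4700² = 0.7273 kg·m².
T = 2π√(0.7273/(1.87 × 24.0 × 0.4700)) = 1.17 s.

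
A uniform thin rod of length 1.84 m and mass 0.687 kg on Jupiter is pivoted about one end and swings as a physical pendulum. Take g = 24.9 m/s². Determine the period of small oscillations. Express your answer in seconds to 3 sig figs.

1.39 s

For a physical pendulum T = 2π√(I/(mgd)), with d = 0.9200 m from pivot to centre of mass.
I_cm = mL²/12 = 0.687 × 1.84²/12 = 0.1938 kg·m²; I = I_cm + md² = 0.1938 + 0.687 × 0.9200² = 0.7753 kg·m².
T = 2π√(0.7753/(0.687 × 24.9 × 0.9200)) = 1.39 s.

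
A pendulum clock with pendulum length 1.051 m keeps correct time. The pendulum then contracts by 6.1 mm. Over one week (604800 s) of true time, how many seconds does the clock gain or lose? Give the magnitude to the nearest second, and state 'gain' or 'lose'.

T ∝ √L, so T'/T = √(1.04490/1.051) = 0.997094.
In 604800 s of true time the clock registers 604800/0.997094 = 606562.8 s, so it gains 1763 s.

gain 1763 s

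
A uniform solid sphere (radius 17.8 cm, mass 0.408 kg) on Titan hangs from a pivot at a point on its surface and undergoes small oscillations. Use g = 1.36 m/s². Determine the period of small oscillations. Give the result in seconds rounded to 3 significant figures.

I_cm = (2/5)mr² = 0.005171 kg·m². The pivot is at distance d = 0.178 m from the centre of mass.
By the parallel-axis theorem, I = I_cm + md² = 0.005171 + 0.01293 = 0.01810 kg·m².
T = 2π√(I/(mgd)) = 2π√(0.01810/(0.408 × 1.36 × 0.178)) = 2.69 s.

2.69 s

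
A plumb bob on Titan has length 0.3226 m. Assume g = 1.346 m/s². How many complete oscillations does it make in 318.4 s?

T = 2π√(L/g) = 2π√(0.3226/1.346) = 3.0760 s.
Number of complete oscillations = ⌊318.4/3.0760⌋ = ⌊103.51⌋ = 103.

103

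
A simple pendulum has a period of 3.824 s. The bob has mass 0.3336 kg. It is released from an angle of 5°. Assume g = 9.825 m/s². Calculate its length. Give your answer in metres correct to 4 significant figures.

3.639 m

From T = 2π√(L/g), L = gT²/(4π²) = 9.825 × 3.8240²/(4π²) = 3.639 m.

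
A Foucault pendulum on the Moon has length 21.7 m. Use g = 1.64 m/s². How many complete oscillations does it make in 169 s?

7

T = 2π√(L/g) = 2π√(21.7/1.64) = 22.86 s.
Number of complete oscillations = ⌊169/22.86⌋ = ⌊7.394⌋ = 7.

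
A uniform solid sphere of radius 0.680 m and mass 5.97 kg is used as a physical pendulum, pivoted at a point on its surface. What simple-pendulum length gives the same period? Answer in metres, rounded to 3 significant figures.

The equivalent simple-pendulum length is L_eq = I/(md), where I is about the pivot and d = 0.6800 m.
I_cm = (2/5)mR² = 1.104 kg·m², so I = I_cm + md² = 1.104 + 2.761 = 3.865 kg·m².
L_eq = 3.865/(5.97 × 0.6800) = 0.952 m.

0.952 m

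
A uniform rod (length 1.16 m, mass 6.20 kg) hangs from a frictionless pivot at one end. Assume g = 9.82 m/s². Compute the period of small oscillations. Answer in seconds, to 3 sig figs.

For a physical pendulum T = 2π√(I/(mgd)), with d = 0.5800 m from pivot to centre of mass.
I_cm = mL²/12 = 6.20 × 1.16²/12 = 0.6952 kg·m²; I = I_cm + md² = 0.6952 + 6.20 × 0.5800² = 2.781 kg·m².
T = 2π√(2.781/(6.20 × 9.82 × 0.5800)) = 1.76 s.

1.76 s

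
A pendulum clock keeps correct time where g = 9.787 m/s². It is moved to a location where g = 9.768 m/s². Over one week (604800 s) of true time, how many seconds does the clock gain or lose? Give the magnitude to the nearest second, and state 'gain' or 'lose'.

lose 587 s

The clock's period scales as T ∝ 1/√g, so T'/T = √(9.787/9.768) = 1.00097.
In 604800 s of true time the clock registers 604800/1.00097 = 604212.7 s, so it loses 587 s.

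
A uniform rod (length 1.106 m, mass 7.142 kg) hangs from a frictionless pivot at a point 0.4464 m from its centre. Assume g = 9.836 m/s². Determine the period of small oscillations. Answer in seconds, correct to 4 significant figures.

For a physical pendulum T = 2π√(I/(mgd)), with d = 0.44640 m from pivot to centre of mass.
I_cm = mL²/12 = 7.142 × 1.106²/12 = 0.72803 kg·m²; I = I_cm + md² = 0.72803 + 7.142 × 0.44640² = 2.1512 kg·m².
T = 2π√(2.1512/(7.142 × 9.836 × 0.44640)) = 1.646 s.

1.646 s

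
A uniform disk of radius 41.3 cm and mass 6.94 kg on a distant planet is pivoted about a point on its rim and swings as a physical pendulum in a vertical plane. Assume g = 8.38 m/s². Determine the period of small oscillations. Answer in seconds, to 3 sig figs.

I_cm = ½mr² = 0.5919 kg·m². The pivot is at distance d = 0.413 m from the centre of mass.
By the parallel-axis theorem, I = I_cm + md² = 0.5919 + 1.184 = 1.776 kg·m².
T = 2π√(I/(mgd)) = 2π√(1.776/(6.94 × 8.38 × 0.413)) = 1.71 s.

1.71 s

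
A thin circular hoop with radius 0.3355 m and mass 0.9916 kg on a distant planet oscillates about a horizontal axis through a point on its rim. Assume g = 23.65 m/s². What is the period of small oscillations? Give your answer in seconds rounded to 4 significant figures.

1.058 s

I_cm = mr² = 0.11161 kg·m². The pivot is at distance d = 0.3355 m from the centre of mass.
By the parallel-axis theorem, I = I_cm + md² = 0.11161 + 0.11161 = 0.22323 kg·m².
T = 2π√(I/(mgd)) = 2π√(0.22323/(0.9916 × 23.65 × 0.3355)) = 1.058 s.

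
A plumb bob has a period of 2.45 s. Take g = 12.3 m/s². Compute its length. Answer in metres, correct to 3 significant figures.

1.87 m

From T = 2π√(L/g), L = gT²/(4π²) = 12.3 × 2.450²/(4π²) = 1.87 m.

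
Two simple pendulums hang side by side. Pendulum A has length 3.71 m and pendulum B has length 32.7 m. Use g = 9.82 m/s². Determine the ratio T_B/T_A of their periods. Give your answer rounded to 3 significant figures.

T ∝ √L, so T_B/T_A = √(L_B/L_A) = √(32.7/3.71) = 2.97.

2.97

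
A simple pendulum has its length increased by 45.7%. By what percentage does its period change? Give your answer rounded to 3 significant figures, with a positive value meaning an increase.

T ∝ √L, so T'/T = √(1.457) = 1.207.
Percentage change in T = (1.207 − 1) × 100% = 20.7%.

20.7%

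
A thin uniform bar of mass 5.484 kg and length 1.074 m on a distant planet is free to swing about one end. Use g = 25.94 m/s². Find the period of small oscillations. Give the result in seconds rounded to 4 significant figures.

1.044 s

For a physical pendulum T = 2π√(I/(mgd)), with d = 0.53700 m from pivot to centre of mass.
I_cm = mL²/12 = 5.484 × 1.074²/12 = 0.52714 kg·m²; I = I_cm + md² = 0.52714 + 5.484 × 0.53700² = 2.1086 kg·m².
T = 2π√(2.1086/(5.484 × 25.94 × 0.53700)) = 1.044 s.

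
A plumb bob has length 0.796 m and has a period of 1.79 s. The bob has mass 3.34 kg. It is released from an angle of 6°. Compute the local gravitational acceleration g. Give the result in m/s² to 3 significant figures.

9.81 m/s²

From T = 2π√(L/g), g = 4π²L/T² = 4π² × 0.796/1.790² = 9.81 m/s².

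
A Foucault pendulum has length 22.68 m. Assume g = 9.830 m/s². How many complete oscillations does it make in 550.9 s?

T = 2π√(L/g) = 2π√(22.68/9.830) = 9.5439 s.
Number of complete oscillations = ⌊550.9/9.5439⌋ = ⌊57.723⌋ = 57.

57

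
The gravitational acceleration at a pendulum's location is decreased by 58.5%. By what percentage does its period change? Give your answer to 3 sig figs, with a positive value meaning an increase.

T ∝ 1/√g, so T'/T = 1/√(0.4150) = 1.552.
Percentage change in T = (1.552 − 1) × 100% = 55.2%.

55.2%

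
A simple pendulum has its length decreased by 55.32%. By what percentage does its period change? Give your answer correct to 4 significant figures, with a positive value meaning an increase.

T ∝ √L, so T'/T = √(0.44680) = 0.66843.
Percentage change in T = (0.66843 − 1) × 100% = -33.16%.

-33.16%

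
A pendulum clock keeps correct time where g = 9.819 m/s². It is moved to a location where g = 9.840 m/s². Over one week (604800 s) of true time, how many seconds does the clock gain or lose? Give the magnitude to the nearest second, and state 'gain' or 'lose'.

The clock's period scales as T ∝ 1/√g, so T'/T = √(9.819/9.840) = 0.998932.
In 604800 s of true time the clock registers 604800/0.998932 = 605446.4 s, so it gains 646 s.

gain 646 s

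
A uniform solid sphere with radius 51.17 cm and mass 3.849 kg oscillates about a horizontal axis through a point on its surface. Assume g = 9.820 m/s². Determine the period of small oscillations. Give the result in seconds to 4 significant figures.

1.697 s

I_cm = (2/5)mr² = 0.40312 kg·m². The pivot is at distance d = 0.5117 m from the centre of mass.
By the parallel-axis theorem, I = I_cm + md² = 0.40312 + 1.0078 = 1.4109 kg·m².
T = 2π√(I/(mgd)) = 2π√(1.4109/(3.849 × 9.820 × 0.5117)) = 1.697 s.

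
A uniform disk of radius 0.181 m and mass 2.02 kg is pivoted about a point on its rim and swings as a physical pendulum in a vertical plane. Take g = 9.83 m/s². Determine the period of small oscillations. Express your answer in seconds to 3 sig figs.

1.04 s

I_cm = ½mr² = 0.03309 kg·m². The pivot is at distance d = 0.181 m from the centre of mass.
By the parallel-axis theorem, I = I_cm + md² = 0.03309 + 0.06618 = 0.09927 kg·m².
T = 2π√(I/(mgd)) = 2π√(0.09927/(2.02 × 9.83 × 0.181)) = 1.04 s.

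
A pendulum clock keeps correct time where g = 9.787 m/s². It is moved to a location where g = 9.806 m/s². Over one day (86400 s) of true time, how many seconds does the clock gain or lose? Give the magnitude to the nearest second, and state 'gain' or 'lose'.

The clock's period scales as T ∝ 1/√g, so T'/T = √(9.787/9.806) = 0.999031.
In 86400 s of true time the clock registers 86400/0.999031 = 86483.8 s, so it gains 84 s.

gain 84 s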